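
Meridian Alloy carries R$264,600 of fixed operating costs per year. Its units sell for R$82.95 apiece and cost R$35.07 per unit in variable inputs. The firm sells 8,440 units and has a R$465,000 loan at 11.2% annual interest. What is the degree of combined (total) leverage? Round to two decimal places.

Total contribution margin = 8,440 × R$47.88 = R$404,107.20.
Subtracting fixed costs: EBIT = R$404,107.20 − R$264,600 = R$139,507.20. Interest = R$52,080.00, so EBIT − I = R$87,427.20.
Degree of total leverage = total CM / (EBIT − interest) = R$404,107.20 / R$87,427.20 = 4.6222.

4.62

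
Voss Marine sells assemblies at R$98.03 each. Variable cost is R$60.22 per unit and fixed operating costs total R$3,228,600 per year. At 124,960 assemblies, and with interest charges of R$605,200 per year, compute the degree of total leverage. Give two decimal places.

5.30

At 124,960 units, contribution = 124,960 × R$37.81 = R$4,724,737.60.
EBIT = R$4,724,737.60 − R$3,228,600 = R$1,496,137.60. Interest = R$605,200.00.
DOL = R$4,724,737.60 ÷ R$1,496,137.60 = 3.1580; DFL = R$1,496,137.60 ÷ R$890,937.60 = 1.6793.
DCL = DOL × DFL = 3.1580 × 1.6793 = 5.3032.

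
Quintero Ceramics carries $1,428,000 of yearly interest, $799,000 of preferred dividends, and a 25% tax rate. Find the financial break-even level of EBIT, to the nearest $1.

Grossing the preferred dividend up to pre-tax terms: $799,000 / (1 − 0.25) = $1,065,333.33.
EPS = 0 when EBIT covers interest plus the pre-tax preferred burden: $1,428,000 + $1,065,333.33 = $2,493,333.33.

$2,493,333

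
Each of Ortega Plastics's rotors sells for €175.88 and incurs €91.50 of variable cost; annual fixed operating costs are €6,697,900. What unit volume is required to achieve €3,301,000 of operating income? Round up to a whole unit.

Unit CM = price − variable cost = €175.88 − €91.50 = €84.38.
Need Q such that Q × €84.38 − €6,697,900 = €3,301,000, i.e. Q = €9,998,900 / €84.38 = 118,498.46 → 118,499.

118,499 rotors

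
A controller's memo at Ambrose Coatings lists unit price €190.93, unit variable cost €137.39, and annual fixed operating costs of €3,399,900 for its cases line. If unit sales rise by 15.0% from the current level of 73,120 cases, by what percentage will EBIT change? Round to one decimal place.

+114.0%

At 73,120 units, contribution = 73,120 × €53.54 = €3,914,844.80.
Operating income = contribution − fixed costs = €3,914,844.80 − €3,399,900 = €514,944.80.
So DOL = total CM / EBIT = €3,914,844.80 / €514,944.80 = 7.6025.
%ΔEBIT = DOL × %ΔSales = 7.6025 × +15.0% = +114.0%.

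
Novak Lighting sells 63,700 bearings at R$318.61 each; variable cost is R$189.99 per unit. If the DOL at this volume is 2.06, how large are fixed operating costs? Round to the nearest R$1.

Contribution at this volume is 63,700 × R$128.62 = R$8,193,094.00.
DOL = contribution / EBIT, so EBIT = R$8,193,094.00 / 2.06 = R$3,977,230.10.
Fixed costs = CM − EBIT = R$8,193,094.00 − R$3,977,230.10 = R$4,215,864.

R$4,215,864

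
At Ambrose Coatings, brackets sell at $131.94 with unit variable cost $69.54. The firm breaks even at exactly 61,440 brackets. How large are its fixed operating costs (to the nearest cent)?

$3,833,856.00

Each unit contributes $131.94 − $69.54 = $62.40.
Since BE = FC / CM, FC = 61,440 × $62.40 = $3,833,856.00.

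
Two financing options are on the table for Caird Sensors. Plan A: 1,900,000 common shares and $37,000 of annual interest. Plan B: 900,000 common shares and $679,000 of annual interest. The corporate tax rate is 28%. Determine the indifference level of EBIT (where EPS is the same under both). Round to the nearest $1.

$1,256,800

At indifference, (EBIT − 37,000)(1 − t)/1,900,000 = (EBIT − 679,000)(1 − t)/900,000.
The (1 − t) factor cancels: (EBIT − 37,000) × 900,000 = (EBIT − 679,000) × 1,900,000.
Solving, EBIT = (679,000·1,900,000 − 37,000·900,000) / (1,900,000 − 900,000) = 1,256,800,000,000 / 1,000,000 = 1,256,800.00.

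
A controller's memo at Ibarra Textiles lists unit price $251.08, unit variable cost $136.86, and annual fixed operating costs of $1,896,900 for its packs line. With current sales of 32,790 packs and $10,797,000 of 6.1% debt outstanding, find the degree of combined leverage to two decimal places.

At 32,790 units, contribution = 32,790 × $114.22 = $3,745,273.80.
Operating income = contribution − fixed costs = $3,745,273.80 − $1,896,900 = $1,848,373.80. Interest = $658,617.00.
DOL = $3,745,273.80 ÷ $1,848,373.80 = 2.0263; DFL = $1,848,373.80 ÷ $1,189,756.80 = 1.5536.
Combined leverage = 2.0263 × 1.5536 = 3.1481.

3.15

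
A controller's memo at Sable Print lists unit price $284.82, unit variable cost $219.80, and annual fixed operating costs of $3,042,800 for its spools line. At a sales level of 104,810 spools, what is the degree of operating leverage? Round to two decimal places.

At 104,810 units, contribution = 104,810 × $65.02 = $6,814,746.20.
EBIT = $6,814,746.20 − $3,042,800 = $3,771,946.20.
So DOL = total CM / EBIT = $6,814,746.20 / $3,771,946.20 = 1.8067.

1.81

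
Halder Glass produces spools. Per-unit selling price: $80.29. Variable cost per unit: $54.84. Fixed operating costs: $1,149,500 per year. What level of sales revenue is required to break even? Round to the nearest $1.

CM per unit = $80.29 − $54.84 = $25.45; CM ratio = $25.45 / $80.29 = 0.3170.
Break-even sales = FC ÷ CM ratio = $1,149,500 × $80.29 / $25.45 = $3,626,458.

$3,626,458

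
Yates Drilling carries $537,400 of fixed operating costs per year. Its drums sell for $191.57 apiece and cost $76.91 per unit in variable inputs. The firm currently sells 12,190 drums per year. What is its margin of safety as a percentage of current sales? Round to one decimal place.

Contribution margin per unit = $191.57 − $76.91 = $114.66. Break-even units = $537,400 ÷ $114.66 = 4,686.90; break-even revenue = 4,686.90 × $191.57 = $897,869.51.
Actual sales revenue = 12,190 × $191.57 = $2,335,238.30.
Margin of safety = ($2,335,238.30 − $897,869.51) ÷ $2,335,238.30 = 61.6%.

61.6%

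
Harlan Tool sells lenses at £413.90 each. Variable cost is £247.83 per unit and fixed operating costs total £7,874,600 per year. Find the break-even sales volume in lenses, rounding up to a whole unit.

47,418 lenses

Contribution margin per unit = £413.90 − £247.83 = £166.07.
Break-even Q = £7,874,600 / £166.07 = 47,417.35 → 47,418 lenses.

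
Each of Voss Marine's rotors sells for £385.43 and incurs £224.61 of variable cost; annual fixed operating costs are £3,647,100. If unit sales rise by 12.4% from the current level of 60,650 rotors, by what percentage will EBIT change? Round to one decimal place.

+19.8%

Total contribution margin = 60,650 × £160.82 = £9,753,733.00.
Subtracting fixed costs: EBIT = £9,753,733.00 − £3,647,100 = £6,106,633.00.
So DOL = total CM / EBIT = £9,753,733.00 / £6,106,633.00 = 1.5972.
So EBIT moves 1.5972 × (+12.4%) = +19.8%.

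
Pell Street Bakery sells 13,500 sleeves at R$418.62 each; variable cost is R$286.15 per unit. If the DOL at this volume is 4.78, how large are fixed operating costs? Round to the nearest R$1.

R$1,414,214

At 13,500 units, contribution = 13,500 × R$132.47 = R$1,788,345.00.
Since DOL = CM ÷ EBIT, EBIT = R$1,788,345.00 ÷ 4.78 = R$374,130.75.
Fixed costs = CM − EBIT = R$1,788,345.00 − R$374,130.75 = R$1,414,214.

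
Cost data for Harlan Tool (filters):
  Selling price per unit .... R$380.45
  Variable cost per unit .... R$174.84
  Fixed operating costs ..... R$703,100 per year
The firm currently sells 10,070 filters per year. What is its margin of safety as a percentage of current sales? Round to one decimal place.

Each unit contributes R$380.45 − R$174.84 = R$205.61. Break-even units = R$703,100 ÷ R$205.61 = 3,419.58; break-even revenue = 3,419.58 × R$380.45 = R$1,300,979.50.
Actual sales revenue = 10,070 × R$380.45 = R$3,831,131.50.
Margin of safety = (R$3,831,131.50 − R$1,300,979.50) ÷ R$3,831,131.50 = 66.0%.

66.0%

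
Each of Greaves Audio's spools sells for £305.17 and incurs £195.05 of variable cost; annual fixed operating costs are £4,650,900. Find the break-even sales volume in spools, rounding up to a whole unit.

Each unit contributes £305.17 − £195.05 = £110.12.
Break-even Q = £4,650,900 / £110.12 = 42,234.83 → 42,235 spools.

42,235 spools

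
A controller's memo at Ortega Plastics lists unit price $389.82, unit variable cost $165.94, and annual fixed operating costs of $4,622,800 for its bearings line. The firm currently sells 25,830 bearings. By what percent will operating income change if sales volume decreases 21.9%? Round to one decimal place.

Total contribution margin = 25,830 × $223.88 = $5,782,820.40.
Subtracting fixed costs: EBIT = $5,782,820.40 − $4,622,800 = $1,160,020.40.
Degree of operating leverage = $5,782,820.40 / $1,160,020.40 = 4.9851.
Operating income changes by 4.9851 × -21.9% = -109.2%.

-109.2%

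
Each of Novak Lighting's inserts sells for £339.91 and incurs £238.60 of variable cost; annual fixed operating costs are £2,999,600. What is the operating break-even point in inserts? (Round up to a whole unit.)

Each unit contributes £339.91 − £238.60 = £101.31.
Break-even Q = £2,999,600 / £101.31 = 29,608.13 → 29,609 inserts.

29,609 inserts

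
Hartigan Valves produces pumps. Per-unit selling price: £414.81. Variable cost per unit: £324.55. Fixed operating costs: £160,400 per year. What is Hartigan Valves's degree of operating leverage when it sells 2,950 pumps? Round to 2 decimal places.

Total contribution margin = 2,950 × £90.26 = £266,267.00.
EBIT = £266,267.00 − £160,400 = £105,867.00.
Degree of operating leverage = £266,267.00 / £105,867.00 = 2.5151.

2.52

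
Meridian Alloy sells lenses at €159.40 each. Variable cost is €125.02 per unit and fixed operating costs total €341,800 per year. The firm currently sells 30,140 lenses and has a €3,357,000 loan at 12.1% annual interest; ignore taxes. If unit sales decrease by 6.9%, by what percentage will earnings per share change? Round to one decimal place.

-24.8%

Total contribution margin = 30,140 × €34.38 = €1,036,213.20.
EBIT = €1,036,213.20 − €341,800 = €694,413.20.
Interest = €406,197.00, so EBIT − I = €288,216.20.
DCL = total CM / (EBIT − I) = €1,036,213.20 / €288,216.20 = 3.5953.
%ΔEPS = DCL × %ΔSales = 3.5953 × -6.9% = -24.8%.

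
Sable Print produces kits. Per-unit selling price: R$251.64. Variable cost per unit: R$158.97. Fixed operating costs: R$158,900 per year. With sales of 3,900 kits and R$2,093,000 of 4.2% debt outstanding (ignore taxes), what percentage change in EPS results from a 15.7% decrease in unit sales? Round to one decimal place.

At 3,900 units, contribution = 3,900 × R$92.67 = R$361,413.00.
EBIT = R$361,413.00 − R$158,900 = R$202,513.00.
After interest of R$87,906.00, pre-tax earnings = R$114,607.00.
DCL = total CM / (EBIT − I) = R$361,413.00 / R$114,607.00 = 3.1535.
EPS therefore changes by 3.1535 × (-15.7%) = -49.5%.

-49.5%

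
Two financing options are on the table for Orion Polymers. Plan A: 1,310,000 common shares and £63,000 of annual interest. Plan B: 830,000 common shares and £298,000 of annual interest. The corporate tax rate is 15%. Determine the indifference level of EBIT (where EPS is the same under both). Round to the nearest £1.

£704,354

At indifference, (EBIT − 63,000)(1 − t)/1,310,000 = (EBIT − 298,000)(1 − t)/830,000.
Cancelling (1 − t) and cross-multiplying: 830,000·(EBIT − 63,000) = 1,310,000·(EBIT − 298,000).
Solving, EBIT = (298,000·1,310,000 − 63,000·830,000) / (1,310,000 − 830,000) = 338,090,000,000 / 480,000 = 704,354.17.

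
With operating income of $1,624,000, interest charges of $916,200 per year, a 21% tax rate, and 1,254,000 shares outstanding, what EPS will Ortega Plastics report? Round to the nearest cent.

Pre-tax income = $1,624,000 − $916,200.00 = $707,800.00.
Net income = $707,800.00 × (1 − 0.21) = $559,162.00.
EPS = $559,162.00 ÷ 1,254,000 = $0.45.

$0.45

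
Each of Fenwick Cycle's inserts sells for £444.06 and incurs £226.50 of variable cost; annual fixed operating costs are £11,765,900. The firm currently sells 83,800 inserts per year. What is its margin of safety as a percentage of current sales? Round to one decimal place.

Each unit contributes £444.06 − £226.50 = £217.56. Break-even units = £11,765,900 ÷ £217.56 = 54,081.17; break-even revenue = 54,081.17 × £444.06 = £24,015,285.69.
Actual sales revenue = 83,800 × £444.06 = £37,212,228.00.
Margin of safety = (£37,212,228.00 − £24,015,285.69) ÷ £37,212,228.00 = 35.5%.

35.5%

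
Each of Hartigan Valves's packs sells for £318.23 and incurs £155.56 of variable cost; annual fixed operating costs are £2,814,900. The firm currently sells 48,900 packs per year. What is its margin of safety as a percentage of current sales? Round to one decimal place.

64.6%

Unit CM = price − variable cost = £318.23 − £155.56 = £162.67. Break-even units = £2,814,900 ÷ £162.67 = 17,304.36; break-even revenue = 17,304.36 × £318.23 = £5,506,766.01.
Actual sales revenue = 48,900 × £318.23 = £15,561,447.00.
Margin of safety = (£15,561,447.00 − £5,506,766.01) ÷ £15,561,447.00 = 64.6%.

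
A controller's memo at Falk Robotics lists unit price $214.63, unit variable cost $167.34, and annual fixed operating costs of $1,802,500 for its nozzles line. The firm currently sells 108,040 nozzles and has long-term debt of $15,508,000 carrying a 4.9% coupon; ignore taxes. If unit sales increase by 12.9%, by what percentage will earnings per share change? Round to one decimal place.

At 108,040 units, contribution = 108,040 × $47.29 = $5,109,211.60.
EBIT = $5,109,211.60 − $1,802,500 = $3,306,711.60.
Interest = $759,892.00, so EBIT − I = $2,546,819.60.
Degree of combined leverage = contribution ÷ (EBIT − I) = $5,109,211.60 ÷ $2,546,819.60 = 2.0061.
EPS therefore changes by 2.0061 × (+12.9%) = +25.9%.

+25.9%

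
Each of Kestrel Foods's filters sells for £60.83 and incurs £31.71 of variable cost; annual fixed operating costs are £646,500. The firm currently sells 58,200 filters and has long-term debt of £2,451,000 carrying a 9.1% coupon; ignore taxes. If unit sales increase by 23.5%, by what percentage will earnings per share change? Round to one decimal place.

Total contribution margin = 58,200 × £29.12 = £1,694,784.00.
Subtracting fixed costs: EBIT = £1,694,784.00 − £646,500 = £1,048,284.00.
Interest = £223,041.00, so EBIT − I = £825,243.00.
Degree of combined leverage = contribution ÷ (EBIT − I) = £1,694,784.00 ÷ £825,243.00 = 2.0537.
%ΔEPS = DCL × %ΔSales = 2.0537 × +23.5% = +48.3%.

+48.3%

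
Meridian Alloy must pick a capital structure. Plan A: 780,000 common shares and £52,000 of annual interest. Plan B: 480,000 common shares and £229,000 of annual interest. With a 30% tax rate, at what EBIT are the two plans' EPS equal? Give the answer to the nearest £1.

Set EPS_A = EPS_B: (EBIT − £52,000)(1 − 0.30) ÷ 780,000 = (EBIT − £229,000)(1 − 0.30) ÷ 480,000.
The (1 − t) factor cancels: (EBIT − 52,000) × 480,000 = (EBIT − 229,000) × 780,000.
EBIT × (780,000 − 480,000) = 229,000 × 780,000 − 52,000 × 480,000 = 153,660,000,000, so EBIT = 153,660,000,000 ÷ 300,000 = 512,200.00.

£512,200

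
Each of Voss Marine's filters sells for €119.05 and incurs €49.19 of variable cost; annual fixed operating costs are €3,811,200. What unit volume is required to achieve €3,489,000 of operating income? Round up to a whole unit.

Contribution margin per unit = €119.05 − €49.19 = €69.86.
Need Q such that Q × €69.86 − €3,811,200 = €3,489,000, i.e. Q = €7,300,200 / €69.86 = 104,497.57 → 104,498.

104,498 filters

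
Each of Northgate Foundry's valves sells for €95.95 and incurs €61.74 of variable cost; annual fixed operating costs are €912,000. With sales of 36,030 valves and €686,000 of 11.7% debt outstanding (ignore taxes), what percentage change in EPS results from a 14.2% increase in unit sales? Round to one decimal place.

+72.8%

At 36,030 units, contribution = 36,030 × €34.21 = €1,232,586.30.
Subtracting fixed costs: EBIT = €1,232,586.30 − €912,000 = €320,586.30.
After interest of €80,262.00, pre-tax earnings = €240,324.30.
DCL = total CM / (EBIT − I) = €1,232,586.30 / €240,324.30 = 5.1288.
%ΔEPS = DCL × %ΔSales = 5.1288 × +14.2% = +72.8%.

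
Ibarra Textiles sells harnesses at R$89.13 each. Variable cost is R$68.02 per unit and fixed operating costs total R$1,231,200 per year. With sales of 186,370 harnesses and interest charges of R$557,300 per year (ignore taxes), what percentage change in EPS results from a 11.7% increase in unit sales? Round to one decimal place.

+21.5%

Total contribution margin = 186,370 × R$21.11 = R$3,934,270.70.
EBIT = R$3,934,270.70 − R$1,231,200 = R$2,703,070.70.
After interest of R$557,300.00, pre-tax earnings = R$2,145,770.70.
DCL = total CM / (EBIT − I) = R$3,934,270.70 / R$2,145,770.70 = 1.8335.
EPS therefore changes by 1.8335 × (+11.7%) = +21.5%.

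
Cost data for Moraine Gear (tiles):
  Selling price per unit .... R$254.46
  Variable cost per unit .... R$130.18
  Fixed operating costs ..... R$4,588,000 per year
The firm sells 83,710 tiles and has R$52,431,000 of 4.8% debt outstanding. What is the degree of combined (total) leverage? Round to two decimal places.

3.15

At 83,710 units, contribution = 83,710 × R$124.28 = R$10,403,478.80.
Operating income = contribution − fixed costs = R$10,403,478.80 − R$4,588,000 = R$5,815,478.80. Interest = R$2,516,688.00.
DOL = R$10,403,478.80 ÷ R$5,815,478.80 = 1.7889; DFL = R$5,815,478.80 ÷ R$3,298,790.80 = 1.7629.
DCL = DOL × DFL = 1.7889 × 1.7629 = 3.1537.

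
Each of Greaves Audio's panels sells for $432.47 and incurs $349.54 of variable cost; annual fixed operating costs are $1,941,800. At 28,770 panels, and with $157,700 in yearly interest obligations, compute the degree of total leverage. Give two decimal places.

8.33

At 28,770 units, contribution = 28,770 × $82.93 = $2,385,896.10.
Operating income = contribution − fixed costs = $2,385,896.10 − $1,941,800 = $444,096.10. Interest = $157,700.00.
DOL = $2,385,896.10 ÷ $444,096.10 = 5.3725; DFL = $444,096.10 ÷ $286,396.10 = 1.5506.
DCL = DOL × DFL = 5.3725 × 1.5506 = 8.3306.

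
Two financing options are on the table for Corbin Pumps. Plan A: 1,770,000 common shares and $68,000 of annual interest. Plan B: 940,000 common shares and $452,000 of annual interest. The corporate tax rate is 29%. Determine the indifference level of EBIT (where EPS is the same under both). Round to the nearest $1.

At indifference, (EBIT − 68,000)(1 − t)/1,770,000 = (EBIT − 452,000)(1 − t)/940,000.
Cancelling (1 − t) and cross-multiplying: 940,000·(EBIT − 68,000) = 1,770,000·(EBIT − 452,000).
Solving, EBIT = (452,000·1,770,000 − 68,000·940,000) / (1,770,000 − 940,000) = 736,120,000,000 / 830,000 = 886,891.57.

$886,892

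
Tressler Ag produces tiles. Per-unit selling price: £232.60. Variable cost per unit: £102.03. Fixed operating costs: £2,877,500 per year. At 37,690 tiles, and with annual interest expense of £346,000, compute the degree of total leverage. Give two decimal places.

2.90

Contribution at this volume is 37,690 × £130.57 = £4,921,183.30.
Subtracting fixed costs: EBIT = £4,921,183.30 − £2,877,500 = £2,043,683.30. Interest = £346,000.00.
DOL = £4,921,183.30 ÷ £2,043,683.30 = 2.4080; DFL = £2,043,683.30 ÷ £1,697,683.30 = 1.2038.
DCL = DOL × DFL = 2.4080 × 1.2038 = 2.8988.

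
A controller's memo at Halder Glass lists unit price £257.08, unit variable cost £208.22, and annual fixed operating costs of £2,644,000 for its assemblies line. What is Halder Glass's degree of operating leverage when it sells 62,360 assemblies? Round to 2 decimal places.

7.56

At 62,360 units, contribution = 62,360 × £48.86 = £3,046,909.60.
Operating income = contribution − fixed costs = £3,046,909.60 − £2,644,000 = £402,909.60.
DOL = contribution ÷ EBIT = £3,046,909.60 ÷ £402,909.60 = 7.5623.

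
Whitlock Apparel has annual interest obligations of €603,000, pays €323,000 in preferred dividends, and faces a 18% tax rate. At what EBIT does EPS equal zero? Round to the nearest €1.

Grossing the preferred dividend up to pre-tax terms: €323,000 / (1 − 0.18) = €393,902.44.
Financial break-even EBIT = interest + D_p ÷ (1 − t) = €603,000 + €393,902.44 = €996,902.44.

€996,902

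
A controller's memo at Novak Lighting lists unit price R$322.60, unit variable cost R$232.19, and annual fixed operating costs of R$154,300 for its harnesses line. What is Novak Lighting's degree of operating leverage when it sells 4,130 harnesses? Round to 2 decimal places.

1.70

Total contribution margin = 4,130 × R$90.41 = R$373,393.30.
Subtracting fixed costs: EBIT = R$373,393.30 − R$154,300 = R$219,093.30.
So DOL = total CM / EBIT = R$373,393.30 / R$219,093.30 = 1.7043.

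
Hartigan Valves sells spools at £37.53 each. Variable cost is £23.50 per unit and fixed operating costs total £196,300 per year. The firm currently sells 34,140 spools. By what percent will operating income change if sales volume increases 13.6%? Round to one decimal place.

+23.0%

At 34,140 units, contribution = 34,140 × £14.03 = £478,984.20.
Subtracting fixed costs: EBIT = £478,984.20 − £196,300 = £282,684.20.
So DOL = total CM / EBIT = £478,984.20 / £282,684.20 = 1.6944.
So EBIT moves 1.6944 × (+13.6%) = +23.0%.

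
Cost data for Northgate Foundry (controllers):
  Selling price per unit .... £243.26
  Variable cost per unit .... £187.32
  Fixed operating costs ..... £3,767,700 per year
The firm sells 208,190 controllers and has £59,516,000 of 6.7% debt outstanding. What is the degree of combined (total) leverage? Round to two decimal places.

Total contribution margin = 208,190 × £55.94 = £11,646,148.60.
Operating income = contribution − fixed costs = £11,646,148.60 − £3,767,700 = £7,878,448.60. Interest = £3,987,572.00, so EBIT − I = £3,890,876.60.
DCL = contribution ÷ (EBIT − I) = £11,646,148.60 ÷ £3,890,876.60 = 2.9932.

2.99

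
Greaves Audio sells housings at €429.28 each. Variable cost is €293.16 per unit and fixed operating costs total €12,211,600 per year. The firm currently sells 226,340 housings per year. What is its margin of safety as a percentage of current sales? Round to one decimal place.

Unit CM = price − variable cost = €429.28 − €293.16 = €136.12. Break-even units = €12,211,600 ÷ €136.12 = 89,712.02; break-even revenue = 89,712.02 × €429.28 = €38,511,575.43.
Current sales = 226,340 × €429.28 = €97,163,235.20.
Margin of safety = (€97,163,235.20 − €38,511,575.43) ÷ €97,163,235.20 = 60.4%.

60.4%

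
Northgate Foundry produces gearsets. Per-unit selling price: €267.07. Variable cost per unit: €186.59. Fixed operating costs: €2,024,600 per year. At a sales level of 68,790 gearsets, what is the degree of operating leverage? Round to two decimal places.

At 68,790 units, contribution = 68,790 × €80.48 = €5,536,219.20.
Operating income = contribution − fixed costs = €5,536,219.20 − €2,024,600 = €3,511,619.20.
Degree of operating leverage = €5,536,219.20 / €3,511,619.20 = 1.5765.

1.58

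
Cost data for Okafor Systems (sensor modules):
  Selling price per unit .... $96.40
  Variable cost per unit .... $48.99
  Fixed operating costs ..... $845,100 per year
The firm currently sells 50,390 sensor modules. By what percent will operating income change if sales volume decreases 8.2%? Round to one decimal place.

-12.7%

At 50,390 units, contribution = 50,390 × $47.41 = $2,388,989.90.
EBIT = $2,388,989.90 − $845,100 = $1,543,889.90.
DOL = contribution ÷ EBIT = $2,388,989.90 ÷ $1,543,889.90 = 1.5474.
%ΔEBIT = DOL × %ΔSales = 1.5474 × -8.2% = -12.7%.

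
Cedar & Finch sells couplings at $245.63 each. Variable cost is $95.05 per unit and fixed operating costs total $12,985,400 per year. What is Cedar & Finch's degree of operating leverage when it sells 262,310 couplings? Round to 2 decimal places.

Contribution at this volume is 262,310 × $150.58 = $39,498,639.80.
Operating income = contribution − fixed costs = $39,498,639.80 − $12,985,400 = $26,513,239.80.
DOL = contribution ÷ EBIT = $39,498,639.80 ÷ $26,513,239.80 = 1.4898.

1.49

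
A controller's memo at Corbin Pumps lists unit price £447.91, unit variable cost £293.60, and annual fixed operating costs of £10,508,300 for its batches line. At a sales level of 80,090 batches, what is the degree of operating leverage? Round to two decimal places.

At 80,090 units, contribution = 80,090 × £154.31 = £12,358,687.90.
Subtracting fixed costs: EBIT = £12,358,687.90 − £10,508,300 = £1,850,387.90.
So DOL = total CM / EBIT = £12,358,687.90 / £1,850,387.90 = 6.6790.

6.68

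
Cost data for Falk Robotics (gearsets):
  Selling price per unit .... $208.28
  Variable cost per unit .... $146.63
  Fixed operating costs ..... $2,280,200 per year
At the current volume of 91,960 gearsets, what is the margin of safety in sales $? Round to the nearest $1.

$11,449,940

Each unit contributes $208.28 − $146.63 = $61.65. Break-even units = $2,280,200 ÷ $61.65 = 36,986.21; break-even revenue = 36,986.21 × $208.28 = $7,703,488.34.
Current sales = 91,960 × $208.28 = $19,153,428.80.
Margin of safety = $19,153,428.80 − $7,703,488.34 = $11,449,940.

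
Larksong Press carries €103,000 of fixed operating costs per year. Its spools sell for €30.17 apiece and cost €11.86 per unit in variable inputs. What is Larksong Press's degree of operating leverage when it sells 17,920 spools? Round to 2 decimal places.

At 17,920 units, contribution = 17,920 × €18.31 = €328,115.20.
EBIT = €328,115.20 − €103,000 = €225,115.20.
Degree of operating leverage = €328,115.20 / €225,115.20 = 1.4575.

1.46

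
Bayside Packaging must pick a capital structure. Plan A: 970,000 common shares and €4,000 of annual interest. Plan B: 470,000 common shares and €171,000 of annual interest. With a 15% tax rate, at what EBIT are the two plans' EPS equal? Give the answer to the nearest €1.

Set EPS_A = EPS_B: (EBIT − €4,000)(1 − 0.15) ÷ 970,000 = (EBIT − €171,000)(1 − 0.15) ÷ 470,000.
Cancelling (1 − t) and cross-multiplying: 470,000·(EBIT − 4,000) = 970,000·(EBIT − 171,000).
Solving, EBIT = (171,000·970,000 − 4,000·470,000) / (970,000 − 470,000) = 163,990,000,000 / 500,000 = 327,980.00.

€327,980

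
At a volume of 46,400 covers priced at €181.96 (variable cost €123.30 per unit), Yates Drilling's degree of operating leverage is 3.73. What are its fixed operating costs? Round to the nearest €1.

Contribution at this volume is 46,400 × €58.66 = €2,721,824.00.
DOL = contribution / EBIT, so EBIT = €2,721,824.00 / 3.73 = €729,711.53.
Fixed costs = CM − EBIT = €2,721,824.00 − €729,711.53 = €1,992,112.

€1,992,112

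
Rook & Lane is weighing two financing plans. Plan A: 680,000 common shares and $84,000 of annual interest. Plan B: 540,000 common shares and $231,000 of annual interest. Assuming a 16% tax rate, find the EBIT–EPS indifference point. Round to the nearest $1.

Set EPS_A = EPS_B: (EBIT − $84,000)(1 − 0.16) ÷ 680,000 = (EBIT − $231,000)(1 − 0.16) ÷ 540,000.
The (1 − t) factor cancels: (EBIT − 84,000) × 540,000 = (EBIT − 231,000) × 680,000.
EBIT × (680,000 − 540,000) = 231,000 × 680,000 − 84,000 × 540,000 = 111,720,000,000, so EBIT = 111,720,000,000 ÷ 140,000 = 798,000.00.

$798,000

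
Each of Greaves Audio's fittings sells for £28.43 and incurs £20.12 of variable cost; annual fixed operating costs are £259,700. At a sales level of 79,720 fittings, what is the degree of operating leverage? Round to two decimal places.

1.64

At 79,720 units, contribution = 79,720 × £8.31 = £662,473.20.
Subtracting fixed costs: EBIT = £662,473.20 − £259,700 = £402,773.20.
Degree of operating leverage = £662,473.20 / £402,773.20 = 1.6448.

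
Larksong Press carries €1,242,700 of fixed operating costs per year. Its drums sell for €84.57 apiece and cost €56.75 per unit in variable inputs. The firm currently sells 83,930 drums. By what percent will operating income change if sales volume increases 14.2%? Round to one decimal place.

+30.4%

At 83,930 units, contribution = 83,930 × €27.82 = €2,334,932.60.
EBIT = €2,334,932.60 − €1,242,700 = €1,092,232.60.
DOL = contribution ÷ EBIT = €2,334,932.60 ÷ €1,092,232.60 = 2.1378.
So EBIT moves 2.1378 × (+14.2%) = +30.4%.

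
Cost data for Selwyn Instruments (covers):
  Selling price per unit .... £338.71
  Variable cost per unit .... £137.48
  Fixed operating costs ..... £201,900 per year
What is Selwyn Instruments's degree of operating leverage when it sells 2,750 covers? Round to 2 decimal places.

Contribution at this volume is 2,750 × £201.23 = £553,382.50.
Subtracting fixed costs: EBIT = £553,382.50 − £201,900 = £351,482.50.
Degree of operating leverage = £553,382.50 / £351,482.50 = 1.5744.

1.57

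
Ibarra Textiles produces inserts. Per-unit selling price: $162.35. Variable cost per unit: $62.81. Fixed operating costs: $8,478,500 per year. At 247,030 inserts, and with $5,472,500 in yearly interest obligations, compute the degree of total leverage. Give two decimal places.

Contribution at this volume is 247,030 × $99.54 = $24,589,366.20.
Subtracting fixed costs: EBIT = $24,589,366.20 − $8,478,500 = $16,110,866.20. Interest = $5,472,500.00.
DOL = $24,589,366.20 ÷ $16,110,866.20 = 1.5263; DFL = $16,110,866.20 ÷ $10,638,366.20 = 1.5144.
DCL = DOL × DFL = 1.5263 × 1.5144 = 2.3114.

2.31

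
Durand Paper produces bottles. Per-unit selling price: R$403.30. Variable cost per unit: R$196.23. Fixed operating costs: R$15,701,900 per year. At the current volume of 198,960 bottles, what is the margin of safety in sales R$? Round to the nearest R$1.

Each unit contributes R$403.30 − R$196.23 = R$207.07. Break-even units = R$15,701,900 ÷ R$207.07 = 75,828.95; break-even revenue = 75,828.95 × R$403.30 = R$30,581,814.22.
Actual sales revenue = 198,960 × R$403.30 = R$80,240,568.00.
Margin of safety = R$80,240,568.00 − R$30,581,814.22 = R$49,658,754.

R$49,658,754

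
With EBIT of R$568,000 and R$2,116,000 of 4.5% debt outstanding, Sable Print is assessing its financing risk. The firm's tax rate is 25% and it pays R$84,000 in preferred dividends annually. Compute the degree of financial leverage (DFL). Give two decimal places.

Annual interest charges come to R$95,220.00.
Pre-tax preferred-dividend burden = R$84,000 ÷ (1 − 0.25) = R$112,000.00.
DFL = EBIT ÷ [EBIT − I − D_p/(1−t)] = R$568,000 ÷ [R$568,000 − R$95,220.00 − R$112,000.00] = R$568,000 ÷ R$360,780.00 = 1.5744.

1.57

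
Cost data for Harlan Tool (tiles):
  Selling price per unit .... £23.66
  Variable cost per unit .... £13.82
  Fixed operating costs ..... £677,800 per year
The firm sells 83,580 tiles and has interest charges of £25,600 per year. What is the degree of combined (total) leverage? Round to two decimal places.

6.91

Total contribution margin = 83,580 × £9.84 = £822,427.20.
EBIT = £822,427.20 − £677,800 = £144,627.20. Interest = £25,600.00.
DOL = £822,427.20 ÷ £144,627.20 = 5.6865; DFL = £144,627.20 ÷ £119,027.20 = 1.2151.
DCL = DOL × DFL = 5.6865 × 1.2151 = 6.9097.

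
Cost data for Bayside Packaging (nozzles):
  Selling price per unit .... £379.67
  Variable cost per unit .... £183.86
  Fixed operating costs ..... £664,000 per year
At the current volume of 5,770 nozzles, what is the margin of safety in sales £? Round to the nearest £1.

£903,219

Contribution margin per unit = £379.67 − £183.86 = £195.81. Break-even units = £664,000 ÷ £195.81 = 3,391.04; break-even revenue = 3,391.04 × £379.67 = £1,287,477.04.
Actual sales revenue = 5,770 × £379.67 = £2,190,695.90.
Margin of safety = £2,190,695.90 − £1,287,477.04 = £903,219.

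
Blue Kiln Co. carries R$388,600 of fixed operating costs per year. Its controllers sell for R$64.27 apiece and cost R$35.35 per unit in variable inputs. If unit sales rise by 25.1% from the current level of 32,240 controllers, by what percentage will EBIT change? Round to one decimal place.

+43.0%

At 32,240 units, contribution = 32,240 × R$28.92 = R$932,380.80.
Operating income = contribution − fixed costs = R$932,380.80 − R$388,600 = R$543,780.80.
So DOL = total CM / EBIT = R$932,380.80 / R$543,780.80 = 1.7146.
%ΔEBIT = DOL × %ΔSales = 1.7146 × +25.1% = +43.0%.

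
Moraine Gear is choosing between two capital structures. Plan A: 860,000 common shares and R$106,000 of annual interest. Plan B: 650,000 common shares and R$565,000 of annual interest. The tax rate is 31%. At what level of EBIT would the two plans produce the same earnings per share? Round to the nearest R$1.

Set EPS_A = EPS_B: (EBIT − R$106,000)(1 − 0.31) ÷ 860,000 = (EBIT − R$565,000)(1 − 0.31) ÷ 650,000.
Cancelling (1 − t) and cross-multiplying: 650,000·(EBIT − 106,000) = 860,000·(EBIT − 565,000).
EBIT × (860,000 − 650,000) = 565,000 × 860,000 − 106,000 × 650,000 = 417,000,000,000, so EBIT = 417,000,000,000 ÷ 210,000 = 1,985,714.29.

R$1,985,714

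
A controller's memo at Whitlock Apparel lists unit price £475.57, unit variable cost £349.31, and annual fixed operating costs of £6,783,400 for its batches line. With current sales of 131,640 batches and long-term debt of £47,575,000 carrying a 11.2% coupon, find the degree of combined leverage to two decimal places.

At 131,640 units, contribution = 131,640 × £126.26 = £16,620,866.40.
Operating income = contribution − fixed costs = £16,620,866.40 − £6,783,400 = £9,837,466.40. Interest = £5,328,400.00.
DOL = £16,620,866.40 ÷ £9,837,466.40 = 1.6895; DFL = £9,837,466.40 ÷ £4,509,066.40 = 2.1817.
Combined leverage = 1.6895 × 2.1817 = 3.6860.

3.69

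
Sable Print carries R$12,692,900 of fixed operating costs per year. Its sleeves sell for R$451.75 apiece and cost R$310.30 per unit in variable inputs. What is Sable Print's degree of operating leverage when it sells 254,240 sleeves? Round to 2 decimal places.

1.55

Total contribution margin = 254,240 × R$141.45 = R$35,962,248.00.
Operating income = contribution − fixed costs = R$35,962,248.00 − R$12,692,900 = R$23,269,348.00.
So DOL = total CM / EBIT = R$35,962,248.00 / R$23,269,348.00 = 1.5455.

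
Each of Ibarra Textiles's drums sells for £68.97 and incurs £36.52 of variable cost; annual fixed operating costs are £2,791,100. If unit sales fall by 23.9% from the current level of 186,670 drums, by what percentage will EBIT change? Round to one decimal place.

At 186,670 units, contribution = 186,670 × £32.45 = £6,057,441.50.
Operating income = contribution − fixed costs = £6,057,441.50 − £2,791,100 = £3,266,341.50.
Degree of operating leverage = £6,057,441.50 / £3,266,341.50 = 1.8545.
%ΔEBIT = DOL × %ΔSales = 1.8545 × -23.9% = -44.3%.

-44.3%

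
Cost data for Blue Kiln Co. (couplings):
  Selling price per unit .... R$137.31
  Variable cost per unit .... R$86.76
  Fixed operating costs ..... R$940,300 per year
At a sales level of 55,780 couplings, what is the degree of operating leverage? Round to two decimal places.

At 55,780 units, contribution = 55,780 × R$50.55 = R$2,819,679.00.
Operating income = contribution − fixed costs = R$2,819,679.00 − R$940,300 = R$1,879,379.00.
So DOL = total CM / EBIT = R$2,819,679.00 / R$1,879,379.00 = 1.5003.

1.50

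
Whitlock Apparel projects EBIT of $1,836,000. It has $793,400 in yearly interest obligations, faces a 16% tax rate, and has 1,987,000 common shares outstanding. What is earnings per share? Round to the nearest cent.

$0.44

Pre-tax income = $1,836,000 − $793,400.00 = $1,042,600.00.
After tax at 16%: net income = $1,042,600.00 × 0.84 = $875,784.00.
Per share: $875,784.00 / 1,987,000 shares = $0.44.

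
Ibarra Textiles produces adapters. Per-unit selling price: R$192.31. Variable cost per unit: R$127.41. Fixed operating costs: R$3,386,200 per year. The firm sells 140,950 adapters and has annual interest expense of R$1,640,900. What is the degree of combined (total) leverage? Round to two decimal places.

Contribution at this volume is 140,950 × R$64.90 = R$9,147,655.00.
EBIT = R$9,147,655.00 − R$3,386,200 = R$5,761,455.00. Interest = R$1,640,900.00.
DOL = R$9,147,655.00 ÷ R$5,761,455.00 = 1.5877; DFL = R$5,761,455.00 ÷ R$4,120,555.00 = 1.3982.
DCL = DOL × DFL = 1.5877 × 1.3982 = 2.2199.

2.22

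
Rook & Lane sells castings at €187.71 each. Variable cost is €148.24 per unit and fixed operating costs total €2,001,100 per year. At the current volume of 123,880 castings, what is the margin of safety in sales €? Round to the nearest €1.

€13,736,756

Each unit contributes €187.71 − €148.24 = €39.47. Break-even units = €2,001,100 ÷ €39.47 = 50,699.27; break-even revenue = 50,699.27 × €187.71 = €9,516,759.08.
Actual sales revenue = 123,880 × €187.71 = €23,253,514.80.
Margin of safety = €23,253,514.80 − €9,516,759.08 = €13,736,756.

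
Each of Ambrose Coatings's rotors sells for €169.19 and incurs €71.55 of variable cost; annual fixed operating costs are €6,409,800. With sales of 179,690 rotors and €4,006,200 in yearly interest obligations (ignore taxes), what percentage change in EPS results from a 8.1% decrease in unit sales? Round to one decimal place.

-19.9%

Contribution at this volume is 179,690 × €97.64 = €17,544,931.60.
Operating income = contribution − fixed costs = €17,544,931.60 − €6,409,800 = €11,135,131.60.
After interest of €4,006,200.00, pre-tax earnings = €7,128,931.60.
DCL = total CM / (EBIT − I) = €17,544,931.60 / €7,128,931.60 = 2.4611.
%ΔEPS = DCL × %ΔSales = 2.4611 × -8.1% = -19.9%.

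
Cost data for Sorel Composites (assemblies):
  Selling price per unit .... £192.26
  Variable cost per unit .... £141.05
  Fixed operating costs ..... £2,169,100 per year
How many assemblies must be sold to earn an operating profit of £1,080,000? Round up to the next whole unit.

63,447 assemblies

Unit CM = price − variable cost = £192.26 − £141.05 = £51.21.
Need Q such that Q × £51.21 − £2,169,100 = £1,080,000, i.e. Q = £3,249,100 / £51.21 = 63,446.59 → 63,447.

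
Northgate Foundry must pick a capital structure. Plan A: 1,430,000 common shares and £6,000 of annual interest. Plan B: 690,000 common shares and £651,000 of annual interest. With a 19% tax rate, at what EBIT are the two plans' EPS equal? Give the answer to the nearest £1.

£1,252,419

At indifference, (EBIT − 6,000)(1 − t)/1,430,000 = (EBIT − 651,000)(1 − t)/690,000.
The (1 − t) factor cancels: (EBIT − 6,000) × 690,000 = (EBIT − 651,000) × 1,430,000.
Solving, EBIT = (651,000·1,430,000 − 6,000·690,000) / (1,430,000 − 690,000) = 926,790,000,000 / 740,000 = 1,252,418.92.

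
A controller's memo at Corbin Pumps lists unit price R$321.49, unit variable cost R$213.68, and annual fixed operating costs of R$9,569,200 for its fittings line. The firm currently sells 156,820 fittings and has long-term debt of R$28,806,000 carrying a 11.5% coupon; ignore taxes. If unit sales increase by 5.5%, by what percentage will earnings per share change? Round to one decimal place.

+23.1%

Contribution at this volume is 156,820 × R$107.81 = R$16,906,764.20.
Operating income = contribution − fixed costs = R$16,906,764.20 − R$9,569,200 = R$7,337,564.20.
Interest = R$3,312,690.00, so EBIT − I = R$4,024,874.20.
DCL = total CM / (EBIT − I) = R$16,906,764.20 / R$4,024,874.20 = 4.2006.
EPS therefore changes by 4.2006 × (+5.5%) = +23.1%.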